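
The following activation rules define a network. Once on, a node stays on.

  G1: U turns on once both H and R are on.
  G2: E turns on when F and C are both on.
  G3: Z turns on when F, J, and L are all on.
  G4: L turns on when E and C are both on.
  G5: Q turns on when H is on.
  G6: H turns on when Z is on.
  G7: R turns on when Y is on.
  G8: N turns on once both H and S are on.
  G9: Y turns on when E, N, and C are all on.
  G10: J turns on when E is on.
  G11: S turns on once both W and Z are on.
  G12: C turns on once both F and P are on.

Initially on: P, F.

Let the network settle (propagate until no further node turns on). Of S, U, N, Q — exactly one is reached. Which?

F and P are on, so C turns on (G12).
F and C are on, so E turns on (G2).
E is on, so J turns on (G10).
E and C are on, so L turns on (G4).
G3: F, J, and L on → Z on.
G6: Z on → H on.
H is on, so Q turns on (G5).
N would need H and S (G8), but S never turns on. U would need H and R (G1), but R never turns on. S would need W and Z (G11), but W never turns on.

Q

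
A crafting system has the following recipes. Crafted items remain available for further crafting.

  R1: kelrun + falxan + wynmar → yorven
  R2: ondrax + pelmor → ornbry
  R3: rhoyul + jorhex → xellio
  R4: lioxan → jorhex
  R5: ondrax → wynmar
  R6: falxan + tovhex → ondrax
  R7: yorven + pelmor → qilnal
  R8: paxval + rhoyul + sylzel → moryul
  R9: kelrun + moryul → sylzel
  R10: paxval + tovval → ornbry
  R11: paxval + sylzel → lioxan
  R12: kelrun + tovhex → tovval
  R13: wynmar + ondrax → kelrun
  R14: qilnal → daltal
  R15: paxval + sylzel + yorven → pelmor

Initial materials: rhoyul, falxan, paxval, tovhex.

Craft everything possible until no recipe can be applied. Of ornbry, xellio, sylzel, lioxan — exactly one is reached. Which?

ornbry

falxan + tovhex → ondrax (R6).
ondrax → wynmar (R5).
wynmar + ondrax → kelrun (R13).
kelrun + tovhex → tovval (R12).
paxval + tovval → ornbry (R10).
sylzel would need kelrun and moryul (R9), but moryul is never obtained. xellio would need rhoyul and jorhex (R3), but jorhex is never obtained. lioxan would need paxval and sylzel (R11), but sylzel is never obtained.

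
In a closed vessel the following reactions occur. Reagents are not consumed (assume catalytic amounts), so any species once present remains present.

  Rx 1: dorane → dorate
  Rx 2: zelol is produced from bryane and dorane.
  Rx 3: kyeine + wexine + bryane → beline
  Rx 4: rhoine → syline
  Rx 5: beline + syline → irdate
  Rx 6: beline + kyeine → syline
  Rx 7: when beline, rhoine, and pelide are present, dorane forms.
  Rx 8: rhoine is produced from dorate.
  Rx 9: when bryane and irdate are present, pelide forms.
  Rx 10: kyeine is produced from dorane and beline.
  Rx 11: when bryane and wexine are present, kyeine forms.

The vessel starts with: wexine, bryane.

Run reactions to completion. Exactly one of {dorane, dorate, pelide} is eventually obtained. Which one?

bryane and wexine present → kyeine forms (Rx 11).
kyeine, wexine, and bryane present → beline forms (Rx 3).
beline and kyeine present → syline forms (Rx 6).
beline and syline present → irdate forms (Rx 5).
bryane and irdate present → pelide forms (Rx 9).
dorate would need dorane (Rx 1), but dorane never forms. dorane would need beline, rhoine, and pelide (Rx 7), but rhoine never forms.

pelide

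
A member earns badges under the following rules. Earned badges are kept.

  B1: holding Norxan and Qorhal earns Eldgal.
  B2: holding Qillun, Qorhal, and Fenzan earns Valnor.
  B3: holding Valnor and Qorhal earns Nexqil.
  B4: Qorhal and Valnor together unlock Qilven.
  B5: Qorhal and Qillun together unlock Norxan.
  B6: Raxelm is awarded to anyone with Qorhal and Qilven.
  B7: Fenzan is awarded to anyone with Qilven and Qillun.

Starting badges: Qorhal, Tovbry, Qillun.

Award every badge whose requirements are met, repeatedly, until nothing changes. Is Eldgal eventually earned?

With Qorhal and Qillun, Norxan is earned (B5).
With Norxan and Qorhal, Eldgal is earned (B1).

Yes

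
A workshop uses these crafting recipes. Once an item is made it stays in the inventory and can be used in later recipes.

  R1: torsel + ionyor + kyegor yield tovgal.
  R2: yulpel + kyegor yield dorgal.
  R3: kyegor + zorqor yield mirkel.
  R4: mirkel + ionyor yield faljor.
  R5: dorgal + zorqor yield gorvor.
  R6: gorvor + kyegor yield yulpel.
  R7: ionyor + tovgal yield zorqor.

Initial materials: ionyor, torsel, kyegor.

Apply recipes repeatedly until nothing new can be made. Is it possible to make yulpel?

No

yulpel would need gorvor and kyegor (R6), but gorvor is never obtained.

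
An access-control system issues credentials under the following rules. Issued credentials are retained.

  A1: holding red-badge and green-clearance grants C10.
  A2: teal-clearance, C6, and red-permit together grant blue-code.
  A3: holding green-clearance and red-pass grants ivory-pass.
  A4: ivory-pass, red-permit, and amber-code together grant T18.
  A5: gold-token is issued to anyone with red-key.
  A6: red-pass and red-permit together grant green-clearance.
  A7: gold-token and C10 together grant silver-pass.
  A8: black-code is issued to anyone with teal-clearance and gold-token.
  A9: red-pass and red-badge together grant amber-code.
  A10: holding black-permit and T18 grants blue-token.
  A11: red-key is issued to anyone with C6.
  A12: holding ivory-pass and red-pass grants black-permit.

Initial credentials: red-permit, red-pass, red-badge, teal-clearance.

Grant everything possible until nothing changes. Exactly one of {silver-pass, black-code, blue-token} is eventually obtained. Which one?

Holding red-pass and red-permit grants green-clearance (A6).
Holding red-pass and red-badge grants amber-code (A9).
Holding green-clearance and red-pass grants ivory-pass (A3).
Holding ivory-pass, red-permit, and amber-code grants T18 (A4).
Holding ivory-pass and red-pass grants black-permit (A12).
Holding black-permit and T18 grants blue-token (A10).
black-code would need teal-clearance and gold-token (A8), but gold-token is never granted. silver-pass would need gold-token and C10 (A7), but gold-token is never granted.

blue-token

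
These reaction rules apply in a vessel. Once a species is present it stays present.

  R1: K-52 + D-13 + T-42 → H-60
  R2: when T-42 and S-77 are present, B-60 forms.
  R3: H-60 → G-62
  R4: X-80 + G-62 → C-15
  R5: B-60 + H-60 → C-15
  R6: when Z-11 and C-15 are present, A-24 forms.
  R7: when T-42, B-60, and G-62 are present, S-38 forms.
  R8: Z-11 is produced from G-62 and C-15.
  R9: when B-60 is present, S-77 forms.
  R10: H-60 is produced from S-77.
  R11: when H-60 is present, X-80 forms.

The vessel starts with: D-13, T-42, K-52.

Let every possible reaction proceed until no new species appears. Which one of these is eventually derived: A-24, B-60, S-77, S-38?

K-52, D-13, and T-42 present → H-60 forms (R1).
H-60 present → X-80 forms (R11).
H-60 present → G-62 forms (R3).
X-80 and G-62 present → C-15 forms (R4).
G-62 and C-15 present → Z-11 forms (R8).
Z-11 and C-15 present → A-24 forms (R6).
B-60 would need T-42 and S-77 (R2), but S-77 never forms. S-77 would need B-60 (R9), but B-60 never forms. S-38 would need T-42, B-60, and G-62 (R7), but B-60 never forms.

A-24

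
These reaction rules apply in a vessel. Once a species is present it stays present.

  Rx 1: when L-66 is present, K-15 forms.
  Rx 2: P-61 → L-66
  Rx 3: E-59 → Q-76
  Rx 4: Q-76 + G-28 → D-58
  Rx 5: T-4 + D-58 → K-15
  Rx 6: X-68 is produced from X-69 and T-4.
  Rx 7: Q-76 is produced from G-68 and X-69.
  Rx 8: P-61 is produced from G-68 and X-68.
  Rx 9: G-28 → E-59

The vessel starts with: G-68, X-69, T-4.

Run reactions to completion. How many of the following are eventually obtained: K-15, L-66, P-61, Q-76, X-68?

5

G-68 and X-69 present → Q-76 forms (Rx 7).
X-69 and T-4 present → X-68 forms (Rx 6).
G-68 and X-68 present → P-61 forms (Rx 8).
P-61 present → L-66 forms (Rx 2).
L-66 present → K-15 forms (Rx 1).
K-15: reached.
L-66: reached.
P-61: reached.
Q-76: reached.
X-68: reached.
All 5 are reached.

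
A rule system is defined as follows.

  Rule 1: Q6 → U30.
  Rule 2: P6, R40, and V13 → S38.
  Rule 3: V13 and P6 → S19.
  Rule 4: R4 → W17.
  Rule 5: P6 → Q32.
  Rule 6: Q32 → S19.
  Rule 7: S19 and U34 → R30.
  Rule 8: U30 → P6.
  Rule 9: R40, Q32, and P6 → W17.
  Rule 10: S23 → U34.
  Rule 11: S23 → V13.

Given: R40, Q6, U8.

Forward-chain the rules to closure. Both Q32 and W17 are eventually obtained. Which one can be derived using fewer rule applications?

Q32: Q6 holds, so U30 follows (Rule 1). U30 holds, so P6 follows (Rule 8). P6 holds, so Q32 follows (Rule 5). [3 rule applications]
W17: Q6 holds, so U30 follows (Rule 1). From U30, Rule 8 gives P6. P6 holds, so Q32 follows (Rule 5). From R40, Q32, and P6, Rule 9 gives W17. [4 rule applications]
Q32 needs fewer.

Q32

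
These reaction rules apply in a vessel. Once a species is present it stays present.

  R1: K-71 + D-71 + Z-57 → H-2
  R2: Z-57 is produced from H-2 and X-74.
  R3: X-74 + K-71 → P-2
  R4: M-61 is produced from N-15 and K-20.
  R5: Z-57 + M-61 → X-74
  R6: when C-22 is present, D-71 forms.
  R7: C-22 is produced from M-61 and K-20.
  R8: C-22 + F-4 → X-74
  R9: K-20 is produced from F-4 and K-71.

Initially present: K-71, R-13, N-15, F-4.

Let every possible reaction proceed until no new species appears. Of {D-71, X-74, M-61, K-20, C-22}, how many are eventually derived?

F-4 and K-71 present → K-20 forms (R9).
N-15 and K-20 present → M-61 forms (R4).
M-61 and K-20 present → C-22 forms (R7).
C-22 present → D-71 forms (R6).
C-22 and F-4 present → X-74 forms (R8).
D-71: reached.
X-74: reached.
M-61: reached.
K-20: reached.
C-22: reached.
All 5 are reached.

5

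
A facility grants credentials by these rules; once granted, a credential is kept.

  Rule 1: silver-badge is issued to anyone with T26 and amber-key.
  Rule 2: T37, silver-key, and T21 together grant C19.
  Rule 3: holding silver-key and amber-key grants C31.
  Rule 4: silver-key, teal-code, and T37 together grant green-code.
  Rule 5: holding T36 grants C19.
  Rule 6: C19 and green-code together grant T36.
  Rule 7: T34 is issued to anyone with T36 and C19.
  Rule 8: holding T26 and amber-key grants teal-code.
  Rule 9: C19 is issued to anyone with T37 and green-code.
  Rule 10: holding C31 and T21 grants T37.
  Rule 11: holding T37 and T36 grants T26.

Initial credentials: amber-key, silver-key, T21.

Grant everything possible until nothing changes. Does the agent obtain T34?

T34 would need T36 and C19 (Rule 7), but T36 is never granted.

No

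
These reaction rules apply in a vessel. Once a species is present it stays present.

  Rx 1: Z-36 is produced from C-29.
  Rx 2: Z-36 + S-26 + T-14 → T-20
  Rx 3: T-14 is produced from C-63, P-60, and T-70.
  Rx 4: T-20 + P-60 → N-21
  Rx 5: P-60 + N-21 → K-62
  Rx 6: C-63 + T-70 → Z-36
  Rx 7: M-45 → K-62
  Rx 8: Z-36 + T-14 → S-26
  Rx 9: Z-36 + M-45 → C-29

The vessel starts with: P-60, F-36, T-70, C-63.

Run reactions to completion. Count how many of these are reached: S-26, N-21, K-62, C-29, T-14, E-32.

C-63, P-60, and T-70 present → T-14 forms (Rx 3).
C-63 and T-70 present → Z-36 forms (Rx 6).
Z-36 and T-14 present → S-26 forms (Rx 8).
Z-36, S-26, and T-14 present → T-20 forms (Rx 2).
T-20 and P-60 present → N-21 forms (Rx 4).
P-60 and N-21 present → K-62 forms (Rx 5).
S-26: reached.
N-21: reached.
K-62: reached.
C-29 would need Z-36 and M-45 (Rx 9), but M-45 never forms.
T-14: reached.
No rule produces E-32, and it is not given.
Reached: S-26, N-21, K-62, and T-14 — 4 of the 6.

4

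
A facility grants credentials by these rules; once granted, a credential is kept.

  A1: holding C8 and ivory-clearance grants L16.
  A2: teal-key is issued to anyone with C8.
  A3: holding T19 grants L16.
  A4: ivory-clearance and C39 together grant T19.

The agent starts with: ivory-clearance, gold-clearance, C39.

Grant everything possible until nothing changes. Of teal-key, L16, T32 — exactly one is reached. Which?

L16

Holding ivory-clearance and C39 grants T19 (A4).
Holding T19 grants L16 (A3).
teal-key would need C8 (A2), but C8 is never granted. No rule produces T32, and it is not given.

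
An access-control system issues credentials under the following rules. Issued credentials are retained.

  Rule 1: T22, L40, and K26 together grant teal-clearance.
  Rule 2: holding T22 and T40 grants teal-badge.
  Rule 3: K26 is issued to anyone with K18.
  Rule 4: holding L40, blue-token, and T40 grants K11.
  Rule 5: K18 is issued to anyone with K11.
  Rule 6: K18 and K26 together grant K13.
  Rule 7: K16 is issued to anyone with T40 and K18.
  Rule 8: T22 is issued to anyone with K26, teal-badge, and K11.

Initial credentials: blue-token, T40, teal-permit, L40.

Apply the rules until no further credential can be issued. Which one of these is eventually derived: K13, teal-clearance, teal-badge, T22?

Holding L40, blue-token, and T40 grants K11 (Rule 4).
Holding K11 grants K18 (Rule 5).
Holding K18 grants K26 (Rule 3).
Holding K18 and K26 grants K13 (Rule 6).
teal-badge would need T22 and T40 (Rule 2), but T22 is never granted. teal-clearance would need T22, L40, and K26 (Rule 1), but T22 is never granted. T22 would need K26, teal-badge, and K11 (Rule 8), but teal-badge is never granted.

K13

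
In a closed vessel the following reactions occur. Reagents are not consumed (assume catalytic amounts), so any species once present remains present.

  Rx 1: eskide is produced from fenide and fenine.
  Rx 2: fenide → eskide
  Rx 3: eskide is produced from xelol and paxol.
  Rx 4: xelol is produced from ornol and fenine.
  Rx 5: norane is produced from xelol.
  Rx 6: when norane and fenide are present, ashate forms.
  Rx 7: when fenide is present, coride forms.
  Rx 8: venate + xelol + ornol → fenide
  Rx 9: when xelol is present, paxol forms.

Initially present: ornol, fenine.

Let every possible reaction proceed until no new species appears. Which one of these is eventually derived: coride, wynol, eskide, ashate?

ornol and fenine present → xelol forms (Rx 4).
xelol present → paxol forms (Rx 9).
xelol and paxol present → eskide forms (Rx 3).
No rule produces wynol, and it is not given. coride would need fenide (Rx 7), but fenide never forms. ashate would need norane and fenide (Rx 6), but fenide never forms.

eskide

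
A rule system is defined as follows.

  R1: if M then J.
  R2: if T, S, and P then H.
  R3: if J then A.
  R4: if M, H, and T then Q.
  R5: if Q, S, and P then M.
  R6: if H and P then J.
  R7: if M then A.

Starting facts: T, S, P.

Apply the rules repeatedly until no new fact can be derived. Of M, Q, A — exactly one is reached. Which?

T, S, and P hold, so H follows (R2).
H and P hold, so J follows (R6).
From J, R3 gives A.
Q would need M, H, and T (R4), but M is never established. M would need Q, S, and P (R5), but Q is never established.

A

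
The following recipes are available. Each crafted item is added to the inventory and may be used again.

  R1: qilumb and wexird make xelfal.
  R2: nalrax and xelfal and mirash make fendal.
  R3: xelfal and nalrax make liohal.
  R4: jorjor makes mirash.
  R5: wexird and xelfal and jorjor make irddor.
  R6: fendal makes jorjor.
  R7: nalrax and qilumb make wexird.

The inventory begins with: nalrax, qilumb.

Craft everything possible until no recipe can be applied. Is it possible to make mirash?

mirash would need jorjor (R4), but jorjor is never obtained.

No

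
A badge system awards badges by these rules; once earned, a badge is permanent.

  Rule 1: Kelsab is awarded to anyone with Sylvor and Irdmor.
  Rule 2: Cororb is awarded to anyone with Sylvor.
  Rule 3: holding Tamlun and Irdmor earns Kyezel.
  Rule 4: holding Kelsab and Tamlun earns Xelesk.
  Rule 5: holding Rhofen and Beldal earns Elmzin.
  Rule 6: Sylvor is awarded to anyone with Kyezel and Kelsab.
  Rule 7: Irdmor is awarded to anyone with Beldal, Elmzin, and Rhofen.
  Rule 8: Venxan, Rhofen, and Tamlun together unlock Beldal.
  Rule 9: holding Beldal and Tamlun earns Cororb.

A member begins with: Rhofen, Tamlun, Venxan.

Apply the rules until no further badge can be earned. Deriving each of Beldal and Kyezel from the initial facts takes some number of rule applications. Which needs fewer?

Beldal

Beldal: With Venxan, Rhofen, and Tamlun, Beldal is earned (Rule 8). [1 rule application]
Kyezel: With Venxan, Rhofen, and Tamlun, Beldal is earned (Rule 8). With Rhofen and Beldal, Elmzin is earned (Rule 5). With Beldal, Elmzin, and Rhofen, Irdmor is earned (Rule 7). With Tamlun and Irdmor, Kyezel is earned (Rule 3). [4 rule applications]
Beldal needs fewer.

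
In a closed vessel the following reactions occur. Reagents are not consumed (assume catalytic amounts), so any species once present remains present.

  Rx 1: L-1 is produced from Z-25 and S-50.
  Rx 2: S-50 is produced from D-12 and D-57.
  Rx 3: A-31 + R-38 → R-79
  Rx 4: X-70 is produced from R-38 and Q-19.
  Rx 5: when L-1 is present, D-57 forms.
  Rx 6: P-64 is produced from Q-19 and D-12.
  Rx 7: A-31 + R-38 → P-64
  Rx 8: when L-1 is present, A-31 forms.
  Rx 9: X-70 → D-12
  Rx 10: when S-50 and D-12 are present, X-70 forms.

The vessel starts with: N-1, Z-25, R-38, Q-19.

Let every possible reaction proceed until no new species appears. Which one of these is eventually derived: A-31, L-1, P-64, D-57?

P-64

R-38 and Q-19 present → X-70 forms (Rx 4).
X-70 present → D-12 forms (Rx 9).
Q-19 and D-12 present → P-64 forms (Rx 6).
A-31 would need L-1 (Rx 8), but L-1 never forms. L-1 would need Z-25 and S-50 (Rx 1), but S-50 never forms. D-57 would need L-1 (Rx 5), but L-1 never forms.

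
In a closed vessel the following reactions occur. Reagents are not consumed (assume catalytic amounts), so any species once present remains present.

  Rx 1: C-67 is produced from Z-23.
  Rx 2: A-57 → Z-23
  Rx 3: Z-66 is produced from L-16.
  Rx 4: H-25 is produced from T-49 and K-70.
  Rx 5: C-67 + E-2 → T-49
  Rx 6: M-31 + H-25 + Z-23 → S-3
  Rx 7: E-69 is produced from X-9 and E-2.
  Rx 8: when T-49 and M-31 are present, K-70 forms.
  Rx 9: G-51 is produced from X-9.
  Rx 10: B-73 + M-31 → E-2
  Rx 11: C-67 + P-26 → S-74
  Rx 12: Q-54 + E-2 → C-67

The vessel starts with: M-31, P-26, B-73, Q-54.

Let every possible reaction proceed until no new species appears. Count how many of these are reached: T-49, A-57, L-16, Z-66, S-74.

2

B-73 and M-31 present → E-2 forms (Rx 10).
Q-54 and E-2 present → C-67 forms (Rx 12).
C-67 and E-2 present → T-49 forms (Rx 5).
C-67 and P-26 present → S-74 forms (Rx 11).
T-49: reached.
No rule produces A-57, and it is not given.
No rule produces L-16, and it is not given.
Z-66 would need L-16 (Rx 3), but L-16 never forms.
S-74: reached.
Reached: T-49 and S-74 — 2 of the 5.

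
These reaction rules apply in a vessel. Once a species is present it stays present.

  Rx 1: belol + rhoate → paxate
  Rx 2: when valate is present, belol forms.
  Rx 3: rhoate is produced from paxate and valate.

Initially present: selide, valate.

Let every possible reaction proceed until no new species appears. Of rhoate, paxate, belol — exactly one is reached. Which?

belol

valate present → belol forms (Rx 2).
rhoate would need paxate and valate (Rx 3), but paxate never forms. paxate would need belol and rhoate (Rx 1), but rhoate never forms.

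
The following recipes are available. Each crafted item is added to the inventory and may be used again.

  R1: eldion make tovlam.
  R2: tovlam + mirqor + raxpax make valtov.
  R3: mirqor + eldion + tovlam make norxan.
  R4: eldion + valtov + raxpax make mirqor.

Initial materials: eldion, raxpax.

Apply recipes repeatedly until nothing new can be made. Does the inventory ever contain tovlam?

Yes

eldion → tovlam (R1).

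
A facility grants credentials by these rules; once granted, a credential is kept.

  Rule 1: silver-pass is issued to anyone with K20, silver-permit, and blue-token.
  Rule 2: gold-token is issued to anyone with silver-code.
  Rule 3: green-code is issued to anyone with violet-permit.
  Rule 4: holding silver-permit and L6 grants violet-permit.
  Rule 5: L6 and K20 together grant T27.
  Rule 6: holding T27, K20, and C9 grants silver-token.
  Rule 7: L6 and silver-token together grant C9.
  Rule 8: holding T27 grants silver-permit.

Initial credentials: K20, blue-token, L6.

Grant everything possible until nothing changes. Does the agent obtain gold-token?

No

gold-token would need silver-code (Rule 2), but silver-code is never granted.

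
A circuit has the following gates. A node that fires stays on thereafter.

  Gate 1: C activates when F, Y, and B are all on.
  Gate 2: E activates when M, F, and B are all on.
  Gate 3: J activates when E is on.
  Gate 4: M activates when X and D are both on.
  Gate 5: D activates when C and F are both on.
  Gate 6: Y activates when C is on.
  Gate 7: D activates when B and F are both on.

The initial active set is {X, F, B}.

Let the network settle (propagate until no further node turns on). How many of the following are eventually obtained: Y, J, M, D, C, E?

4

B and F are on, so D activates (Gate 7).
Gate 4: X and D on → M on.
M, F, and B are on, so E activates (Gate 2).
Gate 3: E on → J on.
Y would need C (Gate 6), but C never turns on.
J: reached.
M: reached.
D: reached.
C would need F, Y, and B (Gate 1), but Y never turns on.
E: reached.
Reached: J, M, D, and E — 4 of the 6.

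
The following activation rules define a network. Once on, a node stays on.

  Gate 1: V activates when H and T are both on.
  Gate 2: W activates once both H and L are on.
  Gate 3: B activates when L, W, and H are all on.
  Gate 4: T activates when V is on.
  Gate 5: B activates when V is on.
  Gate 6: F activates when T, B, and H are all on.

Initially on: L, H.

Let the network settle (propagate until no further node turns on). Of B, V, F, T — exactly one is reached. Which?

Gate 2: H and L on → W on.
L, W, and H are on, so B activates (Gate 3).
F would need T, B, and H (Gate 6), but T never turns on. V would need H and T (Gate 1), but T never turns on. T would need V (Gate 4), but V never turns on.

B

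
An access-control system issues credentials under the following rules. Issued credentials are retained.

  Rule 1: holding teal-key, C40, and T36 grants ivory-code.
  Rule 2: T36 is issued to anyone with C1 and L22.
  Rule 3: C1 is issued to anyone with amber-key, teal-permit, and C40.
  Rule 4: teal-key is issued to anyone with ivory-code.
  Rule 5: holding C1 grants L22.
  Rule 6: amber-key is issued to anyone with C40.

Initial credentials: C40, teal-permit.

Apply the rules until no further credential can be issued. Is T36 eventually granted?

Yes

Holding C40 grants amber-key (Rule 6).
Holding amber-key, teal-permit, and C40 grants C1 (Rule 3).
Holding C1 grants L22 (Rule 5).
Holding C1 and L22 grants T36 (Rule 2).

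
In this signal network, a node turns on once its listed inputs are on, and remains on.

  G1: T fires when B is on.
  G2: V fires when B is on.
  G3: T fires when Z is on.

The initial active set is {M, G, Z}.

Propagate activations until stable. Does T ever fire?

Yes

G3: Z on → T on.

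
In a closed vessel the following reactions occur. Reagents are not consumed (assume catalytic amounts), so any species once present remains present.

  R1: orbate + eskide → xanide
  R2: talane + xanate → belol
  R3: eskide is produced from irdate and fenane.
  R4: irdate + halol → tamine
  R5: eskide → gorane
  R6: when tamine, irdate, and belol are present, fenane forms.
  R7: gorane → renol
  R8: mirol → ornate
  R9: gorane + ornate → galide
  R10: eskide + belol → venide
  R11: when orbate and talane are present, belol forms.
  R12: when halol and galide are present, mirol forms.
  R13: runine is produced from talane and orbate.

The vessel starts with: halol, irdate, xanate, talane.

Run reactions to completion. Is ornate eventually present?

ornate would need mirol (R8), but mirol never forms.

No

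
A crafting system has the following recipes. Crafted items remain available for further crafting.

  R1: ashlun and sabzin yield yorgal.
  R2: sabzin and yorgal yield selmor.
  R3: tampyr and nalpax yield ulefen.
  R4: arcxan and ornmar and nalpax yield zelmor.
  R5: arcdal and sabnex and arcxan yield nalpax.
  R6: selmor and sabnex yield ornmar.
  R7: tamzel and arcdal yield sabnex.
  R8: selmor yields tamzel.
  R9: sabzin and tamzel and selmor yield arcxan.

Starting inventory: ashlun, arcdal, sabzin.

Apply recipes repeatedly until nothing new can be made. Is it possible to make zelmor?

ashlun and sabzin → yorgal (R1).
sabzin and yorgal → selmor (R2).
Using R8, selmor makes tamzel.
sabzin and tamzel and selmor → arcxan (R9).
Using R7, tamzel and arcdal make sabnex.
Using R5, arcdal, sabnex, and arcxan make nalpax.
selmor and sabnex → ornmar (R6).
arcxan and ornmar and nalpax → zelmor (R4).

Yes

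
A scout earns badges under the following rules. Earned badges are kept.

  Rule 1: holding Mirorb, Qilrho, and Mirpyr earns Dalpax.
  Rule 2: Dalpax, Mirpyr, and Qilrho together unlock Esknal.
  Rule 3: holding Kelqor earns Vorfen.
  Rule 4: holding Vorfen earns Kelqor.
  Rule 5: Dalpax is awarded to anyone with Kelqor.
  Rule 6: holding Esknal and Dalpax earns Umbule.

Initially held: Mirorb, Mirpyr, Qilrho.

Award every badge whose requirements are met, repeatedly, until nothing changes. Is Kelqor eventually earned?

No

Kelqor would need Vorfen (Rule 4), but Vorfen is never earned.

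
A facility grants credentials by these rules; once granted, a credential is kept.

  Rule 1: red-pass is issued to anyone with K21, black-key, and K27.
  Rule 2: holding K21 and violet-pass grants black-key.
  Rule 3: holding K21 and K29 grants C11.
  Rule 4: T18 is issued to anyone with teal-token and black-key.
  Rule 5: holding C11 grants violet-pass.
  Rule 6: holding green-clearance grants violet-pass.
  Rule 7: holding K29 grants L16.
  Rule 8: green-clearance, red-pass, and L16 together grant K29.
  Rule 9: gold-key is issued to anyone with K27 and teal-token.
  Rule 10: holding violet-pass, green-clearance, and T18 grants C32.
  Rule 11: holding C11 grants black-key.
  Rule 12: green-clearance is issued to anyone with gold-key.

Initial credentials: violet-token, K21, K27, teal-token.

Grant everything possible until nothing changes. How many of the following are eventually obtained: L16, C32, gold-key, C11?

Holding K27 and teal-token grants gold-key (Rule 9).
Holding gold-key grants green-clearance (Rule 12).
Holding green-clearance grants violet-pass (Rule 6).
Holding K21 and violet-pass grants black-key (Rule 2).
Holding teal-token and black-key grants T18 (Rule 4).
Holding violet-pass, green-clearance, and T18 grants C32 (Rule 10).
L16 would need K29 (Rule 7), but K29 is never granted.
C32: reached.
gold-key: reached.
C11 would need K21 and K29 (Rule 3), but K29 is never granted.
Reached: C32 and gold-key — 2 of the 4.

2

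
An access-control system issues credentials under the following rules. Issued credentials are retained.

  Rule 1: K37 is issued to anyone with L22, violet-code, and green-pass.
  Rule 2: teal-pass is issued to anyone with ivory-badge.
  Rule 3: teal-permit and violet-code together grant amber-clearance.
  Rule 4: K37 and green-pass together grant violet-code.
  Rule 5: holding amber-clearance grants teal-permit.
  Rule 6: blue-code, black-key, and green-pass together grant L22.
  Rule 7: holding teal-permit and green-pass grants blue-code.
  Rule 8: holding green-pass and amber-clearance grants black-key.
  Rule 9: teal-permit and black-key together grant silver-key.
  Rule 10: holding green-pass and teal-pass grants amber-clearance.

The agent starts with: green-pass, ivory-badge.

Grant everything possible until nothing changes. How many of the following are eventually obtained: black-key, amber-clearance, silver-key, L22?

4

Holding ivory-badge grants teal-pass (Rule 2).
Holding green-pass and teal-pass grants amber-clearance (Rule 10).
Holding green-pass and amber-clearance grants black-key (Rule 8).
Holding amber-clearance grants teal-permit (Rule 5).
Holding teal-permit and black-key grants silver-key (Rule 9).
Holding teal-permit and green-pass grants blue-code (Rule 7).
Holding blue-code, black-key, and green-pass grants L22 (Rule 6).
black-key: reached.
amber-clearance: reached.
silver-key: reached.
L22: reached.
All 4 are reached.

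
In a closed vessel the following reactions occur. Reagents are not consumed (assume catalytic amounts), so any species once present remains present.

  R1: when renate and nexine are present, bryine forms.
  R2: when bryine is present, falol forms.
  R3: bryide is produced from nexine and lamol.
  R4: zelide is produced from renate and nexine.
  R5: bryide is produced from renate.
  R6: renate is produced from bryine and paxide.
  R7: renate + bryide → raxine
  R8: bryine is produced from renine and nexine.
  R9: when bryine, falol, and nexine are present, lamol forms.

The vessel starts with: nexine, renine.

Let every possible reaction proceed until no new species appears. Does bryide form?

Yes

renine and nexine present → bryine forms (R8).
bryine present → falol forms (R2).
bryine, falol, and nexine present → lamol forms (R9).
nexine and lamol present → bryide forms (R3).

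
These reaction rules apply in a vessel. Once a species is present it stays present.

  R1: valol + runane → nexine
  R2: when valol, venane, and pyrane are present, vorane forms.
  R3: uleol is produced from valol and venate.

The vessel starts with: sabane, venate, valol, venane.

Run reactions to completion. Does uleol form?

valol and venate present → uleol forms (R3).

Yes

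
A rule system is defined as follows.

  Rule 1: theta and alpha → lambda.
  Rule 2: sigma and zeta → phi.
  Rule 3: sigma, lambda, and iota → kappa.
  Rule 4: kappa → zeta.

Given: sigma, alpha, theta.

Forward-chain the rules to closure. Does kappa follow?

kappa would need sigma, lambda, and iota (Rule 3), but iota is never established.

No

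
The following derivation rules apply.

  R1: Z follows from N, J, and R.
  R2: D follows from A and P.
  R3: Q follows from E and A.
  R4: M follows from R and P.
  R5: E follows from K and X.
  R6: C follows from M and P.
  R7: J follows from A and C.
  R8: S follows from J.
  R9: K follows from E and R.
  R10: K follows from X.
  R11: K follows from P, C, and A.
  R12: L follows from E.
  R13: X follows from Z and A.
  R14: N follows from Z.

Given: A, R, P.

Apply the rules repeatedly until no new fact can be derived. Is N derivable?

No

N would need Z (R14), but Z is never established.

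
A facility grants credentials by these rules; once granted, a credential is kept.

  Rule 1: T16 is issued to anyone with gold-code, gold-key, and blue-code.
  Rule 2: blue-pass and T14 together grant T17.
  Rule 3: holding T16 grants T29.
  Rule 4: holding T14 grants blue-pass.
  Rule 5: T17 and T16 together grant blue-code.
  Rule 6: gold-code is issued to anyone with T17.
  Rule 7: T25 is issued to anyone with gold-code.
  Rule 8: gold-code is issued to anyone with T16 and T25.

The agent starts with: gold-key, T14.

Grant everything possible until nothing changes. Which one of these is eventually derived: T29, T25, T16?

Holding T14 grants blue-pass (Rule 4).
Holding blue-pass and T14 grants T17 (Rule 2).
Holding T17 grants gold-code (Rule 6).
Holding gold-code grants T25 (Rule 7).
T16 would need gold-code, gold-key, and blue-code (Rule 1), but blue-code is never granted. T29 would need T16 (Rule 3), but T16 is never granted.

T25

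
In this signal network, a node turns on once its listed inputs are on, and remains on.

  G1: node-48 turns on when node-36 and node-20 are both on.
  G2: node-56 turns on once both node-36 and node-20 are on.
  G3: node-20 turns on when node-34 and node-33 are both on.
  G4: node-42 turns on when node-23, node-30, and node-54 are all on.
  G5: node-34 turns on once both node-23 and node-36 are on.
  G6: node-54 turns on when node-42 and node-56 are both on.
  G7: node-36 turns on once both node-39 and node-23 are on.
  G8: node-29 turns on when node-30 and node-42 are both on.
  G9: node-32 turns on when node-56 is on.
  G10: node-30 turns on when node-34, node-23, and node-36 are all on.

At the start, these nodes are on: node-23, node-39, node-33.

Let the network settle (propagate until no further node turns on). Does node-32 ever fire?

Yes

node-39 and node-23 are on, so node-36 turns on (G7).
G5: node-23 and node-36 on → node-34 on.
node-34 and node-33 are on, so node-20 turns on (G3).
G2: node-36 and node-20 on → node-56 on.
G9: node-56 on → node-32 on.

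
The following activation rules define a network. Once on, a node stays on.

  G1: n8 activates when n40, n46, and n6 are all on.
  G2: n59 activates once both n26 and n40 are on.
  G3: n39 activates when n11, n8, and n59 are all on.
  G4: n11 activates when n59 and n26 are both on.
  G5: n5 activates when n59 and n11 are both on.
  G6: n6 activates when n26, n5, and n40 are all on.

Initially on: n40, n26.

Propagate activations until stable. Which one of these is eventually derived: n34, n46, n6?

G2: n26 and n40 on → n59 on.
n59 and n26 are on, so n11 activates (G4).
G5: n59 and n11 on → n5 on.
G6: n26, n5, and n40 on → n6 on.
No rule produces n34, and it is not given. No rule produces n46, and it is not given.

n6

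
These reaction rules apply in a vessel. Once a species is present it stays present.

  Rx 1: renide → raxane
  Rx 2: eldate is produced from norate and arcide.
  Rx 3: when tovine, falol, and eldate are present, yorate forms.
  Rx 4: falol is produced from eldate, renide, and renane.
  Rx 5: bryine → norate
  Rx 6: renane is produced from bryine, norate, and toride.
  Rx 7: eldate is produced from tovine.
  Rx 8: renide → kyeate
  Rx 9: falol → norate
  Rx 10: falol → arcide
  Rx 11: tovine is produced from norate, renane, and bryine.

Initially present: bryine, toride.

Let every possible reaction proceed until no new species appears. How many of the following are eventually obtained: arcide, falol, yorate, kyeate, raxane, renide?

0

arcide would need falol (Rx 10), but falol never forms.
falol would need eldate, renide, and renane (Rx 4), but renide never forms.
yorate would need tovine, falol, and eldate (Rx 3), but falol never forms.
kyeate would need renide (Rx 8), but renide never forms.
raxane would need renide (Rx 1), but renide never forms.
No rule produces renide, and it is not given.
None of the 6 are reached.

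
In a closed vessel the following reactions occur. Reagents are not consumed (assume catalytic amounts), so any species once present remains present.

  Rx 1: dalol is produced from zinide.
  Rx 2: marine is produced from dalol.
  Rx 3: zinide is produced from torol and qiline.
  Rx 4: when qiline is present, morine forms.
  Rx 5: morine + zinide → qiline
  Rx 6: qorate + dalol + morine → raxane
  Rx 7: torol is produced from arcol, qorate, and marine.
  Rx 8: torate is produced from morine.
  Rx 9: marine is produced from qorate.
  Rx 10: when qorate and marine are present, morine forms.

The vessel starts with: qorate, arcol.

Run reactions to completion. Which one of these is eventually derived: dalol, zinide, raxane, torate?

qorate present → marine forms (Rx 9).
qorate and marine present → morine forms (Rx 10).
morine present → torate forms (Rx 8).
dalol would need zinide (Rx 1), but zinide never forms. zinide would need torol and qiline (Rx 3), but qiline never forms. raxane would need qorate, dalol, and morine (Rx 6), but dalol never forms.

torate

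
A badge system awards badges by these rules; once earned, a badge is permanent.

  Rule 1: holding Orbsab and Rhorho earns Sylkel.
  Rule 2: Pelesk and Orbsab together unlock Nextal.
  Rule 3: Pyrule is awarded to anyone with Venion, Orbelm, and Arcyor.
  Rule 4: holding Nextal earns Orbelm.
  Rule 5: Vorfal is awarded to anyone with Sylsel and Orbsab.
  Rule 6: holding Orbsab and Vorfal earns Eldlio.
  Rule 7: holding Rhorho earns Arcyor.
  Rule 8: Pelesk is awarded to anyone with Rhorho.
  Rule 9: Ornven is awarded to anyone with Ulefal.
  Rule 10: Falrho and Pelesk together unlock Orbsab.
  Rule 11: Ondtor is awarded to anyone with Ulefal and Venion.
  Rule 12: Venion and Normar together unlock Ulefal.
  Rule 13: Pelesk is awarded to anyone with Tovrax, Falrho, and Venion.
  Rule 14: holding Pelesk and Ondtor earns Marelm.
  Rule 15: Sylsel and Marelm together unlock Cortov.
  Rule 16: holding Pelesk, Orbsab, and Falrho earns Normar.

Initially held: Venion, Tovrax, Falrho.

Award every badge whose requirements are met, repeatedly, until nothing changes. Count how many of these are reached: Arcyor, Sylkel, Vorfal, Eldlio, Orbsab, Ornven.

2

With Tovrax, Falrho, and Venion, Pelesk is earned (Rule 13).
With Falrho and Pelesk, Orbsab is earned (Rule 10).
With Pelesk, Orbsab, and Falrho, Normar is earned (Rule 16).
With Venion and Normar, Ulefal is earned (Rule 12).
With Ulefal, Ornven is earned (Rule 9).
Arcyor would need Rhorho (Rule 7), but Rhorho is never earned.
Sylkel would need Orbsab and Rhorho (Rule 1), but Rhorho is never earned.
Vorfal would need Sylsel and Orbsab (Rule 5), but Sylsel is never earned.
Eldlio would need Orbsab and Vorfal (Rule 6), but Vorfal is never earned.
Orbsab: reached.
Ornven: reached.
Reached: Orbsab and Ornven — 2 of the 6.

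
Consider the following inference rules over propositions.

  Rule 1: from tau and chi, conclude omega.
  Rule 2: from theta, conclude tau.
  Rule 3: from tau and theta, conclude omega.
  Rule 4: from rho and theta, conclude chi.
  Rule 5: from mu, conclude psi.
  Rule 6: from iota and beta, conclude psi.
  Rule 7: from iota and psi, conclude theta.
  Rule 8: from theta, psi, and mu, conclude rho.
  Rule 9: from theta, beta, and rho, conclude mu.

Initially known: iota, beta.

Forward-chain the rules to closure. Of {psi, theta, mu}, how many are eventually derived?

iota and beta hold, so psi follows (Rule 6).
iota and psi hold, so theta follows (Rule 7).
psi: reached.
theta: reached.
mu would need theta, beta, and rho (Rule 9), but rho is never established.
Reached: psi and theta — 2 of the 3.

2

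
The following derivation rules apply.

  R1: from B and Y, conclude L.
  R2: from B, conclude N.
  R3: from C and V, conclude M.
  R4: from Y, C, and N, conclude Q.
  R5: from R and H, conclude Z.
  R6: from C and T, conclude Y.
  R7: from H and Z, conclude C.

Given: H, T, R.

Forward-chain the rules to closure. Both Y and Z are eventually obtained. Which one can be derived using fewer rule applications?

Z: From R and H, R5 gives Z. [1 rule application]
Y: From R and H, R5 gives Z. From H and Z, R7 gives C. From C and T, R6 gives Y. [3 rule applications]
Z needs fewer.

Z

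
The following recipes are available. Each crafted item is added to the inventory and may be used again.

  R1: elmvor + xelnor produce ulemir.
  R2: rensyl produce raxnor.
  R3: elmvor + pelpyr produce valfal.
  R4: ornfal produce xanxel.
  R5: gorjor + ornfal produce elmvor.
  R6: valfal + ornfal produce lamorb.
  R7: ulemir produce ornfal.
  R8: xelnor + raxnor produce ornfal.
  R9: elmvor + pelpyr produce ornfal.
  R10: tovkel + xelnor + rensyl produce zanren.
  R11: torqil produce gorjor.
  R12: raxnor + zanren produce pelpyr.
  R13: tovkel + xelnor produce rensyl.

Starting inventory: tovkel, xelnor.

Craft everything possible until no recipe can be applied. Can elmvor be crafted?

elmvor would need gorjor and ornfal (R5), but gorjor is never obtained.

No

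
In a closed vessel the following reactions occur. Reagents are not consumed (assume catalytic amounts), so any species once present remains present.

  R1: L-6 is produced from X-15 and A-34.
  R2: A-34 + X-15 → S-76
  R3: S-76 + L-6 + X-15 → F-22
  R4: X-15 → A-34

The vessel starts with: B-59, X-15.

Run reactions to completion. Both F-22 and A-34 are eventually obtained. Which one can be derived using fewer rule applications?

A-34

A-34: X-15 present → A-34 forms (R4). [1 rule application]
F-22: X-15 present → A-34 forms (R4). A-34 and X-15 present → S-76 forms (R2). X-15 and A-34 present → L-6 forms (R1). S-76, L-6, and X-15 present → F-22 forms (R3). [4 rule applications]
A-34 needs fewer.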